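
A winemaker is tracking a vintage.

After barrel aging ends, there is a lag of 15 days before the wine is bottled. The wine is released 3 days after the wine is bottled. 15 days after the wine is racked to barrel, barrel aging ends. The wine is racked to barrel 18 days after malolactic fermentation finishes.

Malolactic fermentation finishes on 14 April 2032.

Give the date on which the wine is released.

4 June 2032

Malolactic fermentation finishes: Apr 14, 2032.
The wine is racked to barrel: Apr 14, 2032 + 18 days = May 2, 2032.
Barrel aging ends: May 2, 2032 + 15 days = May 17, 2032.
The wine is bottled: May 17, 2032 + 15 days = Jun 1, 2032.
The wine is released: Jun 1, 2032 + 3 days = Jun 4, 2032.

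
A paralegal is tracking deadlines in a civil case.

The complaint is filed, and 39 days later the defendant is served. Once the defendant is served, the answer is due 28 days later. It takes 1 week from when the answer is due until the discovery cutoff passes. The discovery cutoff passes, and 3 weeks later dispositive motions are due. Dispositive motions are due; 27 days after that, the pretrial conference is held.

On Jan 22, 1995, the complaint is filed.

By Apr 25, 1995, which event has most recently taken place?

The discovery cutoff passes

The complaint is filed: Jan 22, 1995.
The defendant is served: Jan 22, 1995 + 39 days = Mar 2, 1995.
The answer is due: Mar 2, 1995 + 28 days = Mar 30, 1995.
The discovery cutoff passes: Mar 30, 1995 + 1 week = Apr 6, 1995.
Dispositive motions are due: Apr 6, 1995 + 3 weeks = Apr 27, 1995.
The pretrial conference is held: Apr 27, 1995 + 27 days = May 24, 1995.
Apr 25, 1995 falls between when the discovery cutoff passes (Apr 6, 1995) and when dispositive motions are due (Apr 27, 1995).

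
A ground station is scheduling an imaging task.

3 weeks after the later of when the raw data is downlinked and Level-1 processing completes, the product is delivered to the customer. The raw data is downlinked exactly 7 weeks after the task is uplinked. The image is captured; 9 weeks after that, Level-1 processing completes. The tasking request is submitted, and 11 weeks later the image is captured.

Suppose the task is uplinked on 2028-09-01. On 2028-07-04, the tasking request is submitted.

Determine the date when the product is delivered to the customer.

The task is uplinked: Sep 1, 2028.
The raw data is downlinked: Sep 1, 2028 + 7 weeks = Oct 20, 2028.
The tasking request is submitted: Jul 4, 2028.
The image is captured: Jul 4, 2028 + 11 weeks = Sep 19, 2028.
Level-1 processing completes: Sep 19, 2028 + 9 weeks = Nov 21, 2028.
Both prerequisites met — the raw data is downlinked (Oct 20, 2028), Level-1 processing completes (Nov 21, 2028); the later is Nov 21, 2028.
The product is delivered to the customer: Nov 21, 2028 + 3 weeks = Dec 12, 2028.

2028-12-12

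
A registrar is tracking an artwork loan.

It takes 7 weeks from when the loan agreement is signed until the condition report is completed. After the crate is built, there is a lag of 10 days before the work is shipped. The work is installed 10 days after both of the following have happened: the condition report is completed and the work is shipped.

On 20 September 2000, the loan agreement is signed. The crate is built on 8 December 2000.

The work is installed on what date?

The loan agreement is signed: Sep 20, 2000.
The condition report is completed: Sep 20, 2000 + 7 weeks = Nov 8, 2000.
The crate is built: Dec 8, 2000.
The work is shipped: Dec 8, 2000 + 10 days = Dec 18, 2000.
Both prerequisites met — the condition report is completed (Nov 8, 2000), the work is shipped (Dec 18, 2000); the later is Dec 18, 2000.
The work is installed: Dec 18, 2000 + 10 days = Dec 28, 2000.

28 December 2000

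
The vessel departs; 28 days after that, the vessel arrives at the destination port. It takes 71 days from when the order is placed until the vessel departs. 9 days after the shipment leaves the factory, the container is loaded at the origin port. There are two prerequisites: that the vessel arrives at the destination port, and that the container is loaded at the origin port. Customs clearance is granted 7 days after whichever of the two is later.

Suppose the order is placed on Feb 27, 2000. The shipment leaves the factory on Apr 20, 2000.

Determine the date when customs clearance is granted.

Jun 12, 2000

The order is placed: Feb 27, 2000.
The vessel departs: Feb 27, 2000 + 71 days = May 8, 2000.
The vessel arrives at the destination port: May 8, 2000 + 28 days = Jun 5, 2000.
The shipment leaves the factory: Apr 20, 2000.
The container is loaded at the origin port: Apr 20, 2000 + 9 days = Apr 29, 2000.
Both prerequisites met — the vessel arrives at the destination port (Jun 5, 2000), the container is loaded at the origin port (Apr 29, 2000); the later is Jun 5, 2000.
Customs clearance is granted: Jun 5, 2000 + 7 days = Jun 12, 2000.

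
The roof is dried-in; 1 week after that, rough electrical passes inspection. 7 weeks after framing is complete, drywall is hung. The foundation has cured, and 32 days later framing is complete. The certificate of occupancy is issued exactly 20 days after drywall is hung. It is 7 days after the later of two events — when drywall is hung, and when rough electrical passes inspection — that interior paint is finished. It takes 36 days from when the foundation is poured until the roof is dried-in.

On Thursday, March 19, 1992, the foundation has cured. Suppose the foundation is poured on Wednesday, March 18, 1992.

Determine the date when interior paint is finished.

Monday, June 15, 1992

The foundation has cured: Mar 19, 1992.
Framing is complete: Mar 19, 1992 + 32 days = Apr 20, 1992.
Drywall is hung: Apr 20, 1992 + 7 weeks = Jun 8, 1992.
The foundation is poured: Mar 18, 1992.
The roof is dried-in: Mar 18, 1992 + 36 days = Apr 23, 1992.
Rough electrical passes inspection: Apr 23, 1992 + 1 week = Apr 30, 1992.
Both prerequisites met — drywall is hung (Jun 8, 1992), rough electrical passes inspection (Apr 30, 1992); the later is Jun 8, 1992.
Interior paint is finished: Jun 8, 1992 + 7 days = Jun 15, 1992.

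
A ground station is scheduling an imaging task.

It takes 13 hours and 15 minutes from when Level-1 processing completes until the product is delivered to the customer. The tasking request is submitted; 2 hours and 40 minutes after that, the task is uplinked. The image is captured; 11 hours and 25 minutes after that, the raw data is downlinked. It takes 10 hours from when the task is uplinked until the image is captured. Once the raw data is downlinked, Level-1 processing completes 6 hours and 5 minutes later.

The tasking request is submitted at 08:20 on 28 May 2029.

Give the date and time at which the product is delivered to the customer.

The tasking request is submitted: 08:20 May 28, 2029.
The task is uplinked: 08:20 May 28, 2029 + 2h40m = 11:00 May 28, 2029.
The image is captured: 11:00 May 28, 2029 + 10h = 21:00 May 28, 2029.
The raw data is downlinked: 21:00 May 28, 2029 + 11h25m = 08:25 May 29, 2029.
Level-1 processing completes: 08:25 May 29, 2029 + 6h05m = 14:30 May 29, 2029.
The product is delivered to the customer: 14:30 May 29, 2029 + 13h15m = 03:45 May 30, 2029.

03:45 on 30 May 2029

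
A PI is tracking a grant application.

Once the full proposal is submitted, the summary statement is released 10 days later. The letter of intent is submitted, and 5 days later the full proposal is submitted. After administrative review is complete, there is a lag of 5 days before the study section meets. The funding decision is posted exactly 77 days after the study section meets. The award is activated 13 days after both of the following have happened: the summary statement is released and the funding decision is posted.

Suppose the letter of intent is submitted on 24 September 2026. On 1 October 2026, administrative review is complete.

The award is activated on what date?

The letter of intent is submitted: Sep 24, 2026.
The full proposal is submitted: Sep 24, 2026 + 5 days = Sep 29, 2026.
The summary statement is released: Sep 29, 2026 + 10 days = Oct 9, 2026.
Administrative review is complete: Oct 1, 2026.
The study section meets: Oct 1, 2026 + 5 days = Oct 6, 2026.
The funding decision is posted: Oct 6, 2026 + 77 days = Dec 22, 2026.
Both prerequisites met — the summary statement is released (Oct 9, 2026), the funding decision is posted (Dec 22, 2026); the later is Dec 22, 2026.
The award is activated: Dec 22, 2026 + 13 days = Jan 4, 2027.

4 January 2027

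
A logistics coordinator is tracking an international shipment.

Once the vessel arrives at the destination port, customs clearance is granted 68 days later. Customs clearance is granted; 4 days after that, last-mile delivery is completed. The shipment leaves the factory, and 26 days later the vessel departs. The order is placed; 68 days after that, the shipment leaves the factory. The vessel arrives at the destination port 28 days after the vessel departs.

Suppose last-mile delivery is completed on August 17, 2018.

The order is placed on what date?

Last-mile delivery is completed: Aug 17, 2018.
Customs clearance is granted: Aug 17, 2018 − 4 days = Aug 13, 2018.
The vessel arrives at the destination port: Aug 13, 2018 − 68 days = Jun 6, 2018.
The vessel departs: Jun 6, 2018 − 28 days = May 9, 2018.
The shipment leaves the factory: May 9, 2018 − 26 days = Apr 13, 2018.
The order is placed: Apr 13, 2018 − 68 days = Feb 4, 2018.

February 4, 2018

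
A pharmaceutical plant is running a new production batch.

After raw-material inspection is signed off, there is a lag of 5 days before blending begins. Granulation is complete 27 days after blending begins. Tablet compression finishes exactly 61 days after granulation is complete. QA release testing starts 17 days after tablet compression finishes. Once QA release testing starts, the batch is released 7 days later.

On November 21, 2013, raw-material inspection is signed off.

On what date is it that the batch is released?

Raw-material inspection is signed off: Nov 21, 2013.
Blending begins: Nov 21, 2013 + 5 days = Nov 26, 2013.
Granulation is complete: Nov 26, 2013 + 27 days = Dec 23, 2013.
Tablet compression finishes: Dec 23, 2013 + 61 days = Feb 22, 2014.
QA release testing starts: Feb 22, 2014 + 17 days = Mar 11, 2014.
The batch is released: Mar 11, 2014 + 7 days = Mar 18, 2014.

March 18, 2014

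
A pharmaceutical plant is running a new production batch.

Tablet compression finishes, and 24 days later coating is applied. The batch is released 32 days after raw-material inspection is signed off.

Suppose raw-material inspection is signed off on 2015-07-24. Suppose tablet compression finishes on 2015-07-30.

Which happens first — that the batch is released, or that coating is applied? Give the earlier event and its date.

Coating is applied — 2015-08-23

Raw-material inspection is signed off: Jul 24, 2015.
The batch is released: Jul 24, 2015 + 32 days = Aug 25, 2015.
Tablet compression finishes: Jul 30, 2015.
Coating is applied: Jul 30, 2015 + 24 days = Aug 23, 2015.
Comparing: the batch is released on Aug 25, 2015 vs coating is applied on Aug 23, 2015. Earlier: coating is applied.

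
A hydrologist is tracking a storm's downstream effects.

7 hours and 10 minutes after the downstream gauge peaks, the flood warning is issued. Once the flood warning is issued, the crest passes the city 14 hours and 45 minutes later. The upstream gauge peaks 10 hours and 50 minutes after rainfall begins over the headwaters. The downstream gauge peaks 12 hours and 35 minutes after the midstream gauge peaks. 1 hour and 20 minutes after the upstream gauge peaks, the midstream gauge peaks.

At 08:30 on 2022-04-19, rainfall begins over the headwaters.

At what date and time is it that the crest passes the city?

Rainfall begins over the headwaters: 08:30 Apr 19, 2022.
The upstream gauge peaks: 08:30 Apr 19, 2022 + 10h50m = 19:20 Apr 19, 2022.
The midstream gauge peaks: 19:20 Apr 19, 2022 + 1h20m = 20:40 Apr 19, 2022.
The downstream gauge peaks: 20:40 Apr 19, 2022 + 12h35m = 09:15 Apr 20, 2022.
The flood warning is issued: 09:15 Apr 20, 2022 + 7h10m = 16:25 Apr 20, 2022.
The crest passes the city: 16:25 Apr 20, 2022 + 14h45m = 07:10 Apr 21, 2022.

07:10 on 2022-04-21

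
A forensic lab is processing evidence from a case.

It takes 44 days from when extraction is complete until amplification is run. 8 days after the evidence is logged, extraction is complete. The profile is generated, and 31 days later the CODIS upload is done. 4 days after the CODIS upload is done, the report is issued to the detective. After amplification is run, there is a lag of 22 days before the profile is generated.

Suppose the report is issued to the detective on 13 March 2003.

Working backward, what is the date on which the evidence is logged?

The report is issued to the detective: Mar 13, 2003.
The CODIS upload is done: Mar 13, 2003 − 4 days = Mar 9, 2003.
The profile is generated: Mar 9, 2003 − 31 days = Feb 6, 2003.
Amplification is run: Feb 6, 2003 − 22 days = Jan 15, 2003.
Extraction is complete: Jan 15, 2003 − 44 days = Dec 2, 2002.
The evidence is logged: Dec 2, 2002 − 8 days = Nov 24, 2002.

24 November 2002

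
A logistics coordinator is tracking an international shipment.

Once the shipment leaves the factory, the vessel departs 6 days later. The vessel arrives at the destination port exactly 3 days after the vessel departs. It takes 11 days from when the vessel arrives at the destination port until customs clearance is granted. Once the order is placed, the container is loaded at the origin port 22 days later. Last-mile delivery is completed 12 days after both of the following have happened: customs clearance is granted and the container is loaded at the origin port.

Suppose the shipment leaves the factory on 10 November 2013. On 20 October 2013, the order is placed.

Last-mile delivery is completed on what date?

The shipment leaves the factory: Nov 10, 2013.
The vessel departs: Nov 10, 2013 + 6 days = Nov 16, 2013.
The vessel arrives at the destination port: Nov 16, 2013 + 3 days = Nov 19, 2013.
Customs clearance is granted: Nov 19, 2013 + 11 days = Nov 30, 2013.
The order is placed: Oct 20, 2013.
The container is loaded at the origin port: Oct 20, 2013 + 22 days = Nov 11, 2013.
Both prerequisites met — customs clearance is granted (Nov 30, 2013), the container is loaded at the origin port (Nov 11, 2013); the later is Nov 30, 2013.
Last-mile delivery is completed: Nov 30, 2013 + 12 days = Dec 12, 2013.

12 December 2013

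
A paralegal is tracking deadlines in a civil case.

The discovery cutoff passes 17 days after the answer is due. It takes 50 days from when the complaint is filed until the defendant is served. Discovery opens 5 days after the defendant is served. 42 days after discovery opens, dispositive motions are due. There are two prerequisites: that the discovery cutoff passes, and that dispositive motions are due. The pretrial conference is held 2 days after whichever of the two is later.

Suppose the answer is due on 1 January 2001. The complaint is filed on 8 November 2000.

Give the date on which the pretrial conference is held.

15 February 2001

The answer is due: Jan 1, 2001.
The discovery cutoff passes: Jan 1, 2001 + 17 days = Jan 18, 2001.
The complaint is filed: Nov 8, 2000.
The defendant is served: Nov 8, 2000 + 50 days = Dec 28, 2000.
Discovery opens: Dec 28, 2000 + 5 days = Jan 2, 2001.
Dispositive motions are due: Jan 2, 2001 + 42 days = Feb 13, 2001.
Both prerequisites met — the discovery cutoff passes (Jan 18, 2001), dispositive motions are due (Feb 13, 2001); the later is Feb 13, 2001.
The pretrial conference is held: Feb 13, 2001 + 2 days = Feb 15, 2001.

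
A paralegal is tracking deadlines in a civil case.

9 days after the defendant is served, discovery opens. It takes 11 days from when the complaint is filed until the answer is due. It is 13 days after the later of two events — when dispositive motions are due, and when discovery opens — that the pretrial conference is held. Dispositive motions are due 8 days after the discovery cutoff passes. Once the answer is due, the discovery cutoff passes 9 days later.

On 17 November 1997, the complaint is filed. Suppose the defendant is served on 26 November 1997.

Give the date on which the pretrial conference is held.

28 December 1997

The complaint is filed: Nov 17, 1997.
The answer is due: Nov 17, 1997 + 11 days = Nov 28, 1997.
The discovery cutoff passes: Nov 28, 1997 + 9 days = Dec 7, 1997.
Dispositive motions are due: Dec 7, 1997 + 8 days = Dec 15, 1997.
The defendant is served: Nov 26, 1997.
Discovery opens: Nov 26, 1997 + 9 days = Dec 5, 1997.
Both prerequisites met — dispositive motions are due (Dec 15, 1997), discovery opens (Dec 5, 1997); the later is Dec 15, 1997.
The pretrial conference is held: Dec 15, 1997 + 13 days = Dec 28, 1997.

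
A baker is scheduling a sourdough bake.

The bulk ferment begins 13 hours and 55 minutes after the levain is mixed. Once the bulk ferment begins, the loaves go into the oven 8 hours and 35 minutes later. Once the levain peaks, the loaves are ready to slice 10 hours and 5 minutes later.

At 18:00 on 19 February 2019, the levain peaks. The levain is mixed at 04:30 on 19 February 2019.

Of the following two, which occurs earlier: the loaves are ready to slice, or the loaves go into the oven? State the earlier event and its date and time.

The loaves go into the oven — 03:00 on 20 February 2019

The levain peaks: 18:00 Feb 19, 2019.
The loaves are ready to slice: 18:00 Feb 19, 2019 + 10h05m = 04:05 Feb 20, 2019.
The levain is mixed: 04:30 Feb 19, 2019.
The bulk ferment begins: 04:30 Feb 19, 2019 + 13h55m = 18:25 Feb 19, 2019.
The loaves go into the oven: 18:25 Feb 19, 2019 + 8h35m = 03:00 Feb 20, 2019.
Comparing: the loaves are ready to slice at 04:05 Feb 20, 2019 vs the loaves go into the oven at 03:00 Feb 20, 2019. Earlier: the loaves go into the oven.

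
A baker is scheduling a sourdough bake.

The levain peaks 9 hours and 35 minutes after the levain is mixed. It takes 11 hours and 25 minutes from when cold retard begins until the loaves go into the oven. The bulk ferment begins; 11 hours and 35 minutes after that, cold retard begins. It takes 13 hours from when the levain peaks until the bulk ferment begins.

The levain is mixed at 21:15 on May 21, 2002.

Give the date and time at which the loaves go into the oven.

18:50 on May 23, 2002

The levain is mixed: 21:15 May 21, 2002.
The levain peaks: 21:15 May 21, 2002 + 9h35m = 06:50 May 22, 2002.
The bulk ferment begins: 06:50 May 22, 2002 + 13h = 19:50 May 22, 2002.
Cold retard begins: 19:50 May 22, 2002 + 11h35m = 07:25 May 23, 2002.
The loaves go into the oven: 07:25 May 23, 2002 + 11h25m = 18:50 May 23, 2002.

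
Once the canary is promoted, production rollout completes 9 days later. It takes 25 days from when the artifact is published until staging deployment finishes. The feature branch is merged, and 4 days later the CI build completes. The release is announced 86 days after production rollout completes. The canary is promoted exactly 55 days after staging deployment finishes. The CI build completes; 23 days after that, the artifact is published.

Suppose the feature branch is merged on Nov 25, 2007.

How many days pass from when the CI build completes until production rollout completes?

112 days

Causal path: the CI build completes → the artifact is published → staging deployment finishes → the canary is promoted → production rollout completes.
Total delay along the path: 23 + 25 + 55 + 9 = 112 days.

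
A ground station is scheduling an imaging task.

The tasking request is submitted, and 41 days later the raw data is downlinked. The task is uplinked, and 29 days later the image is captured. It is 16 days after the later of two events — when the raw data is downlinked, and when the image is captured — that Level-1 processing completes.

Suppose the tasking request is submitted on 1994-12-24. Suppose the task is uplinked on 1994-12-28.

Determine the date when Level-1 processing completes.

The tasking request is submitted: Dec 24, 1994.
The raw data is downlinked: Dec 24, 1994 + 41 days = Feb 3, 1995.
The task is uplinked: Dec 28, 1994.
The image is captured: Dec 28, 1994 + 29 days = Jan 26, 1995.
Both prerequisites met — the raw data is downlinked (Feb 3, 1995), the image is captured (Jan 26, 1995); the later is Feb 3, 1995.
Level-1 processing completes: Feb 3, 1995 + 16 days = Feb 19, 1995.

1995-02-19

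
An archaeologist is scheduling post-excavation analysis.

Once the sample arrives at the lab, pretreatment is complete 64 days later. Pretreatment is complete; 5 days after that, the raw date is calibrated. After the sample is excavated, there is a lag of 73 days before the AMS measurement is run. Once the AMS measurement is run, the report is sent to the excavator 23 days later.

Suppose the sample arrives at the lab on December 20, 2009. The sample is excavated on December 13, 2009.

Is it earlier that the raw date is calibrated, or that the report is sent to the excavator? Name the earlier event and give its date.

The sample arrives at the lab: Dec 20, 2009.
Pretreatment is complete: Dec 20, 2009 + 64 days = Feb 22, 2010.
The raw date is calibrated: Feb 22, 2010 + 5 days = Feb 27, 2010.
The sample is excavated: Dec 13, 2009.
The AMS measurement is run: Dec 13, 2009 + 73 days = Feb 24, 2010.
The report is sent to the excavator: Feb 24, 2010 + 23 days = Mar 19, 2010.
Comparing: the raw date is calibrated on Feb 27, 2010 vs the report is sent to the excavator on Mar 19, 2010. Earlier: the raw date is calibrated.

The raw date is calibrated — February 27, 2010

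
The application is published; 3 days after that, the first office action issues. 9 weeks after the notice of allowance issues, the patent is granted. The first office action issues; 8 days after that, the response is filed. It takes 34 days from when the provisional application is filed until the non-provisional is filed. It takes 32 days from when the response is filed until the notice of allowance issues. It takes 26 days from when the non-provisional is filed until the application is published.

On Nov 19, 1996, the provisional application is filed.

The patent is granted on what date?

The provisional application is filed: Nov 19, 1996.
The non-provisional is filed: Nov 19, 1996 + 34 days = Dec 23, 1996.
The application is published: Dec 23, 1996 + 26 days = Jan 18, 1997.
The first office action issues: Jan 18, 1997 + 3 days = Jan 21, 1997.
The response is filed: Jan 21, 1997 + 8 days = Jan 29, 1997.
The notice of allowance issues: Jan 29, 1997 + 32 days = Mar 2, 1997.
The patent is granted: Mar 2, 1997 + 9 weeks = May 4, 1997.

May 4, 1997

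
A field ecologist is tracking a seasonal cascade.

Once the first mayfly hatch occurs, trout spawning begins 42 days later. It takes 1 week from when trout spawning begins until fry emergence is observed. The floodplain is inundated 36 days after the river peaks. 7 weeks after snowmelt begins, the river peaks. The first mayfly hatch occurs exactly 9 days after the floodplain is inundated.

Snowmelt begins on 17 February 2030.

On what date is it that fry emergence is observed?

10 July 2030

Snowmelt begins: Feb 17, 2030.
The river peaks: Feb 17, 2030 + 7 weeks = Apr 7, 2030.
The floodplain is inundated: Apr 7, 2030 + 36 days = May 13, 2030.
The first mayfly hatch occurs: May 13, 2030 + 9 days = May 22, 2030.
Trout spawning begins: May 22, 2030 + 42 days = Jul 3, 2030.
Fry emergence is observed: Jul 3, 2030 + 1 week = Jul 10, 2030.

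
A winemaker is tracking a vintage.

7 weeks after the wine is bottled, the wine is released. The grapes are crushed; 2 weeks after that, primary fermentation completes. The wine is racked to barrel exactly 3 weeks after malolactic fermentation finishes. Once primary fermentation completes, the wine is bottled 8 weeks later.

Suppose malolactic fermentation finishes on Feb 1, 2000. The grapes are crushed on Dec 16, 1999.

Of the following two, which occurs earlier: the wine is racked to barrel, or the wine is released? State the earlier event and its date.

The wine is racked to barrel — Feb 22, 2000

Malolactic fermentation finishes: Feb 1, 2000.
The wine is racked to barrel: Feb 1, 2000 + 3 weeks = Feb 22, 2000.
The grapes are crushed: Dec 16, 1999.
Primary fermentation completes: Dec 16, 1999 + 2 weeks = Dec 30, 1999.
The wine is bottled: Dec 30, 1999 + 8 weeks = Feb 24, 2000.
The wine is released: Feb 24, 2000 + 7 weeks = Apr 13, 2000.
Comparing: the wine is racked to barrel on Feb 22, 2000 vs the wine is released on Apr 13, 2000. Earlier: the wine is racked to barrel.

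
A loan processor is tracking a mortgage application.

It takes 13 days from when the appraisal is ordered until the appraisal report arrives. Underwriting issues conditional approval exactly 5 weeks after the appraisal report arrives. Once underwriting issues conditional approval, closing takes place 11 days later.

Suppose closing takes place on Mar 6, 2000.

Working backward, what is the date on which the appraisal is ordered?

Closing takes place: Mar 6, 2000.
Underwriting issues conditional approval: Mar 6, 2000 − 11 days = Feb 24, 2000.
The appraisal report arrives: Feb 24, 2000 − 5 weeks = Jan 20, 2000.
The appraisal is ordered: Jan 20, 2000 − 13 days = Jan 7, 2000.

Jan 7, 2000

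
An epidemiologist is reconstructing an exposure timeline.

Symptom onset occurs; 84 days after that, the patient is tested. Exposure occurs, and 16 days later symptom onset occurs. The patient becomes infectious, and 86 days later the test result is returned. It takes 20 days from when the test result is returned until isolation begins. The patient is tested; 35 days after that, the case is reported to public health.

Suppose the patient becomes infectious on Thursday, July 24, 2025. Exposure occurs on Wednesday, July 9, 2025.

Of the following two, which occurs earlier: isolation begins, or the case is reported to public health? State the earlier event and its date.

The patient becomes infectious: Jul 24, 2025.
The test result is returned: Jul 24, 2025 + 86 days = Oct 18, 2025.
Isolation begins: Oct 18, 2025 + 20 days = Nov 7, 2025.
Exposure occurs: Jul 9, 2025.
Symptom onset occurs: Jul 9, 2025 + 16 days = Jul 25, 2025.
The patient is tested: Jul 25, 2025 + 84 days = Oct 17, 2025.
The case is reported to public health: Oct 17, 2025 + 35 days = Nov 21, 2025.
Comparing: isolation begins on Nov 7, 2025 vs the case is reported to public health on Nov 21, 2025. Earlier: isolation begins.

Isolation begins — Friday, November 7, 2025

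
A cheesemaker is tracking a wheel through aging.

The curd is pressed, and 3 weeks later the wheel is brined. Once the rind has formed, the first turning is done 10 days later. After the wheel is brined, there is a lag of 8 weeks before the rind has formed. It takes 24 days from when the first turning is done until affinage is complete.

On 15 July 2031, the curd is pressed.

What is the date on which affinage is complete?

3 November 2031

The curd is pressed: Jul 15, 2031.
The wheel is brined: Jul 15, 2031 + 3 weeks = Aug 5, 2031.
The rind has formed: Aug 5, 2031 + 8 weeks = Sep 30, 2031.
The first turning is done: Sep 30, 2031 + 10 days = Oct 10, 2031.
Affinage is complete: Oct 10, 2031 + 24 days = Nov 3, 2031.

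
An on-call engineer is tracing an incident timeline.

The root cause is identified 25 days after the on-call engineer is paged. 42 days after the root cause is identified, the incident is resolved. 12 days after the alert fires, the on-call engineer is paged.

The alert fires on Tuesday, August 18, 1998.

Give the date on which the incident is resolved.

The alert fires: Aug 18, 1998.
The on-call engineer is paged: Aug 18, 1998 + 12 days = Aug 30, 1998.
The root cause is identified: Aug 30, 1998 + 25 days = Sep 24, 1998.
The incident is resolved: Sep 24, 1998 + 42 days = Nov 5, 1998.

Thursday, November 5, 1998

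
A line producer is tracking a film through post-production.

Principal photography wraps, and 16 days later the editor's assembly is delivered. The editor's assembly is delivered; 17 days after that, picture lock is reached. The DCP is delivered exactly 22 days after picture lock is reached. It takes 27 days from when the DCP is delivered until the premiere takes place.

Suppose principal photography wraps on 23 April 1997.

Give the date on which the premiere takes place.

14 July 1997

Principal photography wraps: Apr 23, 1997.
The editor's assembly is delivered: Apr 23, 1997 + 16 days = May 9, 1997.
Picture lock is reached: May 9, 1997 + 17 days = May 26, 1997.
The DCP is delivered: May 26, 1997 + 22 days = Jun 17, 1997.
The premiere takes place: Jun 17, 1997 + 27 days = Jul 14, 1997.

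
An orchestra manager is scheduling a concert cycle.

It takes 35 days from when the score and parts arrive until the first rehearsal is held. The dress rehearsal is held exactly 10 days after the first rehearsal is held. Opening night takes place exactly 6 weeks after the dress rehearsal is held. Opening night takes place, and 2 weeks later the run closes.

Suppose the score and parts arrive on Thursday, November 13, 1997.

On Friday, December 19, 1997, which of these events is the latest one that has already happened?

The first rehearsal is held

The score and parts arrive: Nov 13, 1997.
The first rehearsal is held: Nov 13, 1997 + 35 days = Dec 18, 1997.
The dress rehearsal is held: Dec 18, 1997 + 10 days = Dec 28, 1997.
Opening night takes place: Dec 28, 1997 + 6 weeks = Feb 8, 1998.
The run closes: Feb 8, 1998 + 2 weeks = Feb 22, 1998.
Dec 19, 1997 falls between when the first rehearsal is held (Dec 18, 1997) and when the dress rehearsal is held (Dec 28, 1997).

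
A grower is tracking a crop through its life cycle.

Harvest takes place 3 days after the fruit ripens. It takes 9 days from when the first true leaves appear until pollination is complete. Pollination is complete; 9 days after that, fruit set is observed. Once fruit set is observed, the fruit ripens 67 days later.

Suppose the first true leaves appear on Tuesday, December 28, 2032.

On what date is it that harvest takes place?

Saturday, March 26, 2033

The first true leaves appear: Dec 28, 2032.
Pollination is complete: Dec 28, 2032 + 9 days = Jan 6, 2033.
Fruit set is observed: Jan 6, 2033 + 9 days = Jan 15, 2033.
The fruit ripens: Jan 15, 2033 + 67 days = Mar 23, 2033.
Harvest takes place: Mar 23, 2033 + 3 days = Mar 26, 2033.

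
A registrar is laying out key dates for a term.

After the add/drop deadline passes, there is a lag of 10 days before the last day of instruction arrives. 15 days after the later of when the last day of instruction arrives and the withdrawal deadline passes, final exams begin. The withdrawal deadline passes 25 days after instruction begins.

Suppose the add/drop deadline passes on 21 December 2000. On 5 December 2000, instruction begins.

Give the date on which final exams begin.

The add/drop deadline passes: Dec 21, 2000.
The last day of instruction arrives: Dec 21, 2000 + 10 days = Dec 31, 2000.
Instruction begins: Dec 5, 2000.
The withdrawal deadline passes: Dec 5, 2000 + 25 days = Dec 30, 2000.
Both prerequisites met — the last day of instruction arrives (Dec 31, 2000), the withdrawal deadline passes (Dec 30, 2000); the later is Dec 31, 2000.
Final exams begin: Dec 31, 2000 + 15 days = Jan 15, 2001.

15 January 2001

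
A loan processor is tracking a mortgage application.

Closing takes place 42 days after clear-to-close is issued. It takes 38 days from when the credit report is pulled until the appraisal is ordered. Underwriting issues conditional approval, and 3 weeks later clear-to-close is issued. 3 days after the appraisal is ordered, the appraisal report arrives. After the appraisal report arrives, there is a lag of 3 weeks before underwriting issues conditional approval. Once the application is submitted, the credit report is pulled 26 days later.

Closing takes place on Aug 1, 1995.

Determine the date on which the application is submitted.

Closing takes place: Aug 1, 1995.
Clear-to-close is issued: Aug 1, 1995 − 42 days = Jun 20, 1995.
Underwriting issues conditional approval: Jun 20, 1995 − 3 weeks = May 30, 1995.
The appraisal report arrives: May 30, 1995 − 3 weeks = May 9, 1995.
The appraisal is ordered: May 9, 1995 − 3 days = May 6, 1995.
The credit report is pulled: May 6, 1995 − 38 days = Mar 29, 1995.
The application is submitted: Mar 29, 1995 − 26 days = Mar 3, 1995.

Mar 3, 1995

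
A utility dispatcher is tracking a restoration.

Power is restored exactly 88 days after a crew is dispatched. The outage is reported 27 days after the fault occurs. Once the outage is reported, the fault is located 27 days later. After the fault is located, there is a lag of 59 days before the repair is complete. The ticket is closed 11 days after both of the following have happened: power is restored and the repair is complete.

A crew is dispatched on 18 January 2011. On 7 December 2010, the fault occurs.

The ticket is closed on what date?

A crew is dispatched: Jan 18, 2011.
Power is restored: Jan 18, 2011 + 88 days = Apr 16, 2011.
The fault occurs: Dec 7, 2010.
The outage is reported: Dec 7, 2010 + 27 days = Jan 3, 2011.
The fault is located: Jan 3, 2011 + 27 days = Jan 30, 2011.
The repair is complete: Jan 30, 2011 + 59 days = Mar 30, 2011.
Both prerequisites met — power is restored (Apr 16, 2011), the repair is complete (Mar 30, 2011); the later is Apr 16, 2011.
The ticket is closed: Apr 16, 2011 + 11 days = Apr 27, 2011.

27 April 2011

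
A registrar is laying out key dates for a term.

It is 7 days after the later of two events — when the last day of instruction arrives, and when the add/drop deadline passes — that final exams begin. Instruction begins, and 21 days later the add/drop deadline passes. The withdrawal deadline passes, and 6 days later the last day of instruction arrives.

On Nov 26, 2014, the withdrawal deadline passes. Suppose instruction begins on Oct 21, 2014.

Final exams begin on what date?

The withdrawal deadline passes: Nov 26, 2014.
The last day of instruction arrives: Nov 26, 2014 + 6 days = Dec 2, 2014.
Instruction begins: Oct 21, 2014.
The add/drop deadline passes: Oct 21, 2014 + 21 days = Nov 11, 2014.
Both prerequisites met — the last day of instruction arrives (Dec 2, 2014), the add/drop deadline passes (Nov 11, 2014); the later is Dec 2, 2014.
Final exams begin: Dec 2, 2014 + 7 days = Dec 9, 2014.

Dec 9, 2014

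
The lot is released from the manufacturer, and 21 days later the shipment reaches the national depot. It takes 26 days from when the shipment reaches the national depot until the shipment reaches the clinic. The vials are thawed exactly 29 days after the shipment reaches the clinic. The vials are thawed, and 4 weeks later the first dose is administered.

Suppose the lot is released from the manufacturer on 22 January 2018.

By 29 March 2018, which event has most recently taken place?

The shipment reaches the clinic

The lot is released from the manufacturer: Jan 22, 2018.
The shipment reaches the national depot: Jan 22, 2018 + 21 days = Feb 12, 2018.
The shipment reaches the clinic: Feb 12, 2018 + 26 days = Mar 10, 2018.
The vials are thawed: Mar 10, 2018 + 29 days = Apr 8, 2018.
The first dose is administered: Apr 8, 2018 + 4 weeks = May 6, 2018.
Mar 29, 2018 falls between when the shipment reaches the clinic (Mar 10, 2018) and when the vials are thawed (Apr 8, 2018).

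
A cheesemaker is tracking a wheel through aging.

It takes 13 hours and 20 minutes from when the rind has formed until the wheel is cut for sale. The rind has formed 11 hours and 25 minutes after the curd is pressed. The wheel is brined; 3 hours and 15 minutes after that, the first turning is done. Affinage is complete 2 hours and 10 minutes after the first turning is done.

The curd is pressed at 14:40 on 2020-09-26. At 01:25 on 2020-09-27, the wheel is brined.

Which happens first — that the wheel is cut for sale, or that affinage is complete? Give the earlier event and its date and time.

The curd is pressed: 14:40 Sep 26, 2020.
The rind has formed: 14:40 Sep 26, 2020 + 11h25m = 02:05 Sep 27, 2020.
The wheel is cut for sale: 02:05 Sep 27, 2020 + 13h20m = 15:25 Sep 27, 2020.
The wheel is brined: 01:25 Sep 27, 2020.
The first turning is done: 01:25 Sep 27, 2020 + 3h15m = 04:40 Sep 27, 2020.
Affinage is complete: 04:40 Sep 27, 2020 + 2h10m = 06:50 Sep 27, 2020.
Comparing: the wheel is cut for sale at 15:25 Sep 27, 2020 vs affinage is complete at 06:50 Sep 27, 2020. Earlier: affinage is complete.

Affinage is complete — 06:50 on 2020-09-27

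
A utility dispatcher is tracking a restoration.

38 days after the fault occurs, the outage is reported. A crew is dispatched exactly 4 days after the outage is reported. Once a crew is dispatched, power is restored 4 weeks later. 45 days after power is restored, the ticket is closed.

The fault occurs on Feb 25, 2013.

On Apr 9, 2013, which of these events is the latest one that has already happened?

The fault occurs: Feb 25, 2013.
The outage is reported: Feb 25, 2013 + 38 days = Apr 4, 2013.
A crew is dispatched: Apr 4, 2013 + 4 days = Apr 8, 2013.
Power is restored: Apr 8, 2013 + 4 weeks = May 6, 2013.
The ticket is closed: May 6, 2013 + 45 days = Jun 20, 2013.
Apr 9, 2013 falls between when a crew is dispatched (Apr 8, 2013) and when power is restored (May 6, 2013).

A crew is dispatched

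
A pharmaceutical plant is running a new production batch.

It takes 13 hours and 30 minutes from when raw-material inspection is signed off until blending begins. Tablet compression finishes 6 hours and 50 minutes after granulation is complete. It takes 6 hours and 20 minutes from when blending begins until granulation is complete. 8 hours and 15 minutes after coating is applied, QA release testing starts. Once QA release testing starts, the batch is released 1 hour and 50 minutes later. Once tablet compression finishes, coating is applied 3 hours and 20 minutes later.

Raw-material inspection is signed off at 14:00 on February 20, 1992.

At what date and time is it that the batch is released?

06:05 on February 22, 1992

Raw-material inspection is signed off: 14:00 Feb 20, 1992.
Blending begins: 14:00 Feb 20, 1992 + 13h30m = 03:30 Feb 21, 1992.
Granulation is complete: 03:30 Feb 21, 1992 + 6h20m = 09:50 Feb 21, 1992.
Tablet compression finishes: 09:50 Feb 21, 1992 + 6h50m = 16:40 Feb 21, 1992.
Coating is applied: 16:40 Feb 21, 1992 + 3h20m = 20:00 Feb 21, 1992.
QA release testing starts: 20:00 Feb 21, 1992 + 8h15m = 04:15 Feb 22, 1992.
The batch is released: 04:15 Feb 22, 1992 + 1h50m = 06:05 Feb 22, 1992.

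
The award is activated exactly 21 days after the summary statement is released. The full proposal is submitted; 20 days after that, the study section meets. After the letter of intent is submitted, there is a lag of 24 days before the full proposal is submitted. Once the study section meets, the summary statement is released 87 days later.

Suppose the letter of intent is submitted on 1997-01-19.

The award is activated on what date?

The letter of intent is submitted: Jan 19, 1997.
The full proposal is submitted: Jan 19, 1997 + 24 days = Feb 12, 1997.
The study section meets: Feb 12, 1997 + 20 days = Mar 4, 1997.
The summary statement is released: Mar 4, 1997 + 87 days = May 30, 1997.
The award is activated: May 30, 1997 + 21 days = Jun 20, 1997.

1997-06-20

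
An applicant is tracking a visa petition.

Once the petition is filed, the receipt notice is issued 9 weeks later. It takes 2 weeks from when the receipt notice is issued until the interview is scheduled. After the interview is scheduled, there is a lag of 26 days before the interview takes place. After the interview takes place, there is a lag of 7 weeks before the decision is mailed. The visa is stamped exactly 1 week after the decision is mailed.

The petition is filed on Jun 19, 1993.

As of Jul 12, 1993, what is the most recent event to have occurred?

The petition is filed: Jun 19, 1993.
The receipt notice is issued: Jun 19, 1993 + 9 weeks = Aug 21, 1993.
The interview is scheduled: Aug 21, 1993 + 2 weeks = Sep 4, 1993.
The interview takes place: Sep 4, 1993 + 26 days = Sep 30, 1993.
The decision is mailed: Sep 30, 1993 + 7 weeks = Nov 18, 1993.
The visa is stamped: Nov 18, 1993 + 1 week = Nov 25, 1993.
Jul 12, 1993 falls between when the petition is filed (Jun 19, 1993) and when the receipt notice is issued (Aug 21, 1993).

The petition is filed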